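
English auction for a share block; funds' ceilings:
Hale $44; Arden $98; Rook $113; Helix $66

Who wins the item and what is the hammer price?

Sorting limits: 113 (Rook) > 98 (Arden) > 66 (Helix) > 44 (Hale)
Once the price passes $98, only Rook is left; the hammer falls at Arden's limit of $98.

Rook wins at $98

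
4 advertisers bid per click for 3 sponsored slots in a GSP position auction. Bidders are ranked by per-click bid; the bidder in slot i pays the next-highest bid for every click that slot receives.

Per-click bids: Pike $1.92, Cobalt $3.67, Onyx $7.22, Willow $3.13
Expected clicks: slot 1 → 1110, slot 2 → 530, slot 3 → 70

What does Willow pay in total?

Per-click bids in order: $7.22 (Onyx) > $3.67 (Cobalt) > $3.13 (Willow) > $1.92 (Pike)
Willow holds slot 3 → pays next bid $1.92 × 70 clicks = $134.40.

Willow pays $134.40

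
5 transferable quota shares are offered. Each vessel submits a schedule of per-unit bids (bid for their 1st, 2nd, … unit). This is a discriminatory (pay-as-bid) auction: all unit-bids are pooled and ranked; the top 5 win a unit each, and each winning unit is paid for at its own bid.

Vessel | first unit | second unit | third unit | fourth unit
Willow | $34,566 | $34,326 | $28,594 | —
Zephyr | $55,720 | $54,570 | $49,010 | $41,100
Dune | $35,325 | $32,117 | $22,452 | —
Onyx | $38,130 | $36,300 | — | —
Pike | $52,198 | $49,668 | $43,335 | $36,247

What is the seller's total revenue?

Merging the schedules and taking the best 5: 55,720 (Zephyr-1), 54,570 (Zephyr-2), 52,198 (Pike-1), 49,668 (Pike-2), 49,010 (Zephyr-3)
Next rejected bid: $43,335 (not a price — pay-as-bid).
Each winning unit pays its own bid.
Revenue = 55,720 + 54,570 + 52,198 + 49,668 + 49,010 = $261,166.

Total revenue: $261,166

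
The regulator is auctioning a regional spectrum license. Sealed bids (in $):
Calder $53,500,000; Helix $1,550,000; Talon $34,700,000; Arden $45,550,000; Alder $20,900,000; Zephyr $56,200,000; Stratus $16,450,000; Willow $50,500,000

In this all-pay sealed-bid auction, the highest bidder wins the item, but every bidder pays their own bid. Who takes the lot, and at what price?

Bids ranked: 56,200,000 (Zephyr) > 53,500,000 (Calder) > 50,500,000 (Willow) > 45,550,000 (Arden) > 34,700,000 (Talon) > 20,900,000 (Alder) > …
Zephyr is highest and takes the item; every bidder forfeits their bid.

Zephyr pays $56,200,000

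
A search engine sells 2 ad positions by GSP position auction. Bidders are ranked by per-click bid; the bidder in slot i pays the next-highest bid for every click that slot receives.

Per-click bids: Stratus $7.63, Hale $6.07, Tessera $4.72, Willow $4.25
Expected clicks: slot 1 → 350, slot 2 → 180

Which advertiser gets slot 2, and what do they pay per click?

Per-click bids in order: $7.63 (Stratus) > $6.07 (Hale) > $4.72 (Tessera) > …
Slot 2 goes to the second-ranked bidder, Hale, who pays the next bid down: $4.72/click.

Hale; $4.72 per click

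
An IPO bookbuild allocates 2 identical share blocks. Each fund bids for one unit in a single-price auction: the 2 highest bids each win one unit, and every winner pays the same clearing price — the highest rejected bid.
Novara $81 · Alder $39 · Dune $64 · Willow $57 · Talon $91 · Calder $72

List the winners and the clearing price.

Talon, Novara; each pays $72

Bids ranked high→low: 91 (Talon), 81 (Novara), 72 (Calder), 64 (Dune), …
Winners (2 units): Talon, Novara.
First losing bid is Calder's $72, which sets the uniform price.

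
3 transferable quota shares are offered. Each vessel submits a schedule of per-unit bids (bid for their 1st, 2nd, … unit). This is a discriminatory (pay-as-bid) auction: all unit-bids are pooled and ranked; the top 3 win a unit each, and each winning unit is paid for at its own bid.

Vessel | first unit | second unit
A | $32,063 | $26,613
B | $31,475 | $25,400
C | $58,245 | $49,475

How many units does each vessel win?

A 1, C 2

Pooled unit-bids ranked (top 3): 58,245 (C-1), 49,475 (C-2), 32,063 (A-1)
Next rejected bid: $31,475 (not a price — pay-as-bid).
Allocation: A 1, C 2.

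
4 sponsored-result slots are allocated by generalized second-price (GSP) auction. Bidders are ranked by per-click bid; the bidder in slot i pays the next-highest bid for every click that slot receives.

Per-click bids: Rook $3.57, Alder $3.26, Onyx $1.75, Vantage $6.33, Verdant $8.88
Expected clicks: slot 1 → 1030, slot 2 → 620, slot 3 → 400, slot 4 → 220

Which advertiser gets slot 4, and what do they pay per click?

Sorting advertisers: $8.88 (Verdant) > $6.33 (Vantage) > $3.57 (Rook) > $3.26 (Alder) > $1.75 (Onyx)
Slot 4 goes to the fourth-ranked bidder, Alder, who pays the next bid down: $1.75/click.

Alder; $1.75 per click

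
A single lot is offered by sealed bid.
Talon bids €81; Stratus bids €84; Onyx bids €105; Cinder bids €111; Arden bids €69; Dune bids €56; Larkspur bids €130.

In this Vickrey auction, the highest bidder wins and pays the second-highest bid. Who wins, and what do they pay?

Larkspur pays €111

Bids in order: 130 (Larkspur) > 111 (Cinder) > 105 (Onyx) > 84 (Stratus) > 81 (Talon) > 69 (Arden) > …
Second-price: Larkspur pays Cinder's bid of €111.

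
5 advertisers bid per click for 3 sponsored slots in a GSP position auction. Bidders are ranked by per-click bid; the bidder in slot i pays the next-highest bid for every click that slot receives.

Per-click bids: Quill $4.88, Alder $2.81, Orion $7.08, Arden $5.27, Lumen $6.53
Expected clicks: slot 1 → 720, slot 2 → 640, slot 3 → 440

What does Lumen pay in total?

Lumen pays $3372.80

Ranked by bid: $7.08 (Orion) > $6.53 (Lumen) > $5.27 (Arden) > $4.88 (Quill) > …
Lumen holds slot 2 → pays next bid $5.27 × 640 clicks = $3372.80.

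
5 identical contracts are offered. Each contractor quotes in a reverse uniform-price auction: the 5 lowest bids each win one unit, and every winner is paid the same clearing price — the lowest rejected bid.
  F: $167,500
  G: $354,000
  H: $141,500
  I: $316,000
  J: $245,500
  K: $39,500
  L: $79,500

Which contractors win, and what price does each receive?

Ordering the bids: 39,500 (K), 79,500 (L), 141,500 (H), 167,500 (F), 245,500 (J), 316,000 (I), 354,000 (G)
Lowest 5: K, L, H, F, J.
First losing bid is I's $316,000, which sets the uniform price.

K, L, H, F, J; each is paid $316,000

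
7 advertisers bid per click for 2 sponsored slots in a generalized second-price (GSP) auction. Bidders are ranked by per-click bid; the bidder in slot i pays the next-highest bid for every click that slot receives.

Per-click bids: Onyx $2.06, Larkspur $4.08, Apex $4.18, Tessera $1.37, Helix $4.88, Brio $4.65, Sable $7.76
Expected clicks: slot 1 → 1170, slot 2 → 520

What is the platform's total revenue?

Per-click bids in order: $7.76 (Sable) > $4.88 (Helix) > $4.65 (Brio) > …
Slot 1: Sable pays $4.88 × 1170 = $5709.60
Slot 2: Helix pays $4.65 × 520 = $2418.00
Total = $8127.60

Total revenue: $8127.60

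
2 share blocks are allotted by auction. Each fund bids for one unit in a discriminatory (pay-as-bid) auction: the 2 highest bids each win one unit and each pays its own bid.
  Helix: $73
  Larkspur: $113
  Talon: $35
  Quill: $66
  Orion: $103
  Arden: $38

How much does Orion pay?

Orion pays $103

Bids ranked high→low: 113 (Larkspur), 103 (Orion), 73 (Helix), 66 (Quill), …
Top 2: Larkspur, Orion.
Orion wins → own bid $103.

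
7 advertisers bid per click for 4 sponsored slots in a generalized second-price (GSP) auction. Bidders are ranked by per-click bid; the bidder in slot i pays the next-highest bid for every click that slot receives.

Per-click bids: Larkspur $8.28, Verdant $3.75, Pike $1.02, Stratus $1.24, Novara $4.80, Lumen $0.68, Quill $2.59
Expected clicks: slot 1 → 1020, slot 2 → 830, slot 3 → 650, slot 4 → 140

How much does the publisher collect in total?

Sorting advertisers: $8.28 (Larkspur) > $4.80 (Novara) > $3.75 (Verdant) > $2.59 (Quill) > $1.24 (Stratus) > …
Slot 1: Larkspur pays $4.80 × 1020 = $4896.00
Slot 2: Novara pays $3.75 × 830 = $3112.50
Slot 3: Verdant pays $2.59 × 650 = $1683.50
Slot 4: Quill pays $1.24 × 140 = $173.60
Total = $9865.60

Total revenue: $9865.60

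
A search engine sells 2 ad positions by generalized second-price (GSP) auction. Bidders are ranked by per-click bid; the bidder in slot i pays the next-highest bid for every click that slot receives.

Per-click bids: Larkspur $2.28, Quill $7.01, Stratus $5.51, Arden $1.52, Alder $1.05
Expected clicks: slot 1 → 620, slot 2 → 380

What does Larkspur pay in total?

Per-click bids in order: $7.01 (Quill) > $5.51 (Stratus) > $2.28 (Larkspur) > …
Larkspur ranks below slot 2 → no slot, pays nothing.

Larkspur pays $0.00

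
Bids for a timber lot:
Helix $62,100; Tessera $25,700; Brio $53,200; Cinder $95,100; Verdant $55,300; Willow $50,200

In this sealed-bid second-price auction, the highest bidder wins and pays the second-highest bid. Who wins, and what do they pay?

Cinder pays $62,100

Rule: the highest bidder wins and pays the second-highest bid.
Bids in order: 95,100 (Cinder) > 62,100 (Helix) > 55,300 (Verdant) > 53,200 (Brio) > 50,200 (Willow) > 25,700 (Tessera)
Cinder is highest; pays the second-highest bid, $62,100.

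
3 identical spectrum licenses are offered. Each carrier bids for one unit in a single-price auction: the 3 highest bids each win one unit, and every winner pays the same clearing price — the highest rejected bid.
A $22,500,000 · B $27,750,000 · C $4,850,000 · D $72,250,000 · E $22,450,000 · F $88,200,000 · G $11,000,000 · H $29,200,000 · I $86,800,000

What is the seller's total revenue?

Ordering the bids: 88,200,000 (F), 86,800,000 (I), 72,250,000 (D), 29,200,000 (H), 27,750,000 (B), …
Winners (3 units): F, I, D.
Highest unsuccessful bid: $29,200,000 → clearing price.
Total revenue = 3 × $29,200,000 = $87,600,000.

Total revenue: $87,600,000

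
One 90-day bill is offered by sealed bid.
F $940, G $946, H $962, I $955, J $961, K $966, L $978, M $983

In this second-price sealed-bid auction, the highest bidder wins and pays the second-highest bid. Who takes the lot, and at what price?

M pays $978

Rule: the highest bidder wins and pays the second-highest bid.
Sorting bids: 983 (M) > 978 (L) > 966 (K) > 962 (H) > 961 (J) > 955 (I) > …
M wins with the highest bid; price is set by the runner-up at $978.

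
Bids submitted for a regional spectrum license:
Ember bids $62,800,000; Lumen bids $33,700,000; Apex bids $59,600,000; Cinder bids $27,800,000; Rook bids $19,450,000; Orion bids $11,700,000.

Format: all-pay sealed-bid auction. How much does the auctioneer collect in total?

Total revenue: $215,050,000

Sorting bids: 62,800,000 (Ember) > 59,600,000 (Apex) > 33,700,000 (Lumen) > 27,800,000 (Cinder) > 19,450,000 (Rook) > 11,700,000 (Orion)
Every bidder forfeits their bid regardless of winning.
Revenue = 62,800,000 + 33,700,000 + 59,600,000 + 27,800,000 + 19,450,000 + 11,700,000 = $215,050,000.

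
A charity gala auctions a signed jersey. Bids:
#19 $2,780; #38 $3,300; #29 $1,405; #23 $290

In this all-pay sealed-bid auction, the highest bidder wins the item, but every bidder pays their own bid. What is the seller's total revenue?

Total revenue: $7,775

Rule: the highest bidder wins the item, but every bidder pays their own bid.
Bids in order: 3,300 (#38) > 2,780 (#19) > 1,405 (#29) > 290 (#23)
#38 wins with the top bid; all bids are sunk regardless.
Every bidder forfeits their bid regardless of winning.
Revenue = 2,780 + 3,300 + 1,405 + 290 = $7,775.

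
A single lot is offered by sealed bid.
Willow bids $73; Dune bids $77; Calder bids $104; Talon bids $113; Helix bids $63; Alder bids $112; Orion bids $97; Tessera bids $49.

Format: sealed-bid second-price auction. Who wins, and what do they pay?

Sealed-bid second-price auction: the highest bidder wins and pays the second-highest bid.
Bids in order: 113 (Talon) > 112 (Alder) > 104 (Calder) > 97 (Orion) > 77 (Dune) > 73 (Willow) > …
Talon wins with the highest bid; price is set by the runner-up at $112.

Talon pays $112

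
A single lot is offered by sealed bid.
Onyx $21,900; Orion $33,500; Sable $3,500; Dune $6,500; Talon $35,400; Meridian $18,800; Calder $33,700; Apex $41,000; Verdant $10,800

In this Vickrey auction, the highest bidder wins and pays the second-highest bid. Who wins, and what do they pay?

Rule: the highest bidder wins and pays the second-highest bid.
Sorting bids: 41,000 (Apex) > 35,400 (Talon) > 33,700 (Calder) > 33,500 (Orion) > 21,900 (Onyx) > 18,800 (Meridian) > …
Second-price: Apex pays Talon's bid of $35,400.

Apex pays $35,400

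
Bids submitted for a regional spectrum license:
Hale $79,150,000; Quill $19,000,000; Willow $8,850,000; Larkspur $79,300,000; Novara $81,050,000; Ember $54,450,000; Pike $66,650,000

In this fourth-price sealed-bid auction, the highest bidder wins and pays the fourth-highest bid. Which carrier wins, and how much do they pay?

Novara pays $66,650,000

Rule: the highest bidder wins and pays the fourth-highest bid.
Bids in order: 81,050,000 (Novara) > 79,300,000 (Larkspur) > 79,150,000 (Hale) > 66,650,000 (Pike) > 54,450,000 (Ember) > 19,000,000 (Quill) > …
Novara wins; payment is bid #4 in the ranking = $66,650,000.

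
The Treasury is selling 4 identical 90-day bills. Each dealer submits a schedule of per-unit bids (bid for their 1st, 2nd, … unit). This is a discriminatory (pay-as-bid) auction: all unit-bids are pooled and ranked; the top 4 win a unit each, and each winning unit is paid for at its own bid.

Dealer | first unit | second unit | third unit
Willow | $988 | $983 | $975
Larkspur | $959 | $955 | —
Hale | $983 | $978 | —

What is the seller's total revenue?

Total revenue: $3,932

All unit-bids, highest first — top 4: 988 (Willow-1), 983 (Willow-2), 983 (Hale-1), 978 (Hale-2)
Next rejected bid: $975 (not a price — pay-as-bid).
Each winning unit pays its own bid.
Revenue = 988 + 983 + 983 + 978 = $3,932.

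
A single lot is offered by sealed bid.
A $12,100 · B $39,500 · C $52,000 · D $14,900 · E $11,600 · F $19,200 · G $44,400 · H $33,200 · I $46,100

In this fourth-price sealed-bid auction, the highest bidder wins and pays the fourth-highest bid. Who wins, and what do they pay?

Fourth-price sealed-bid auction: the highest bidder wins and pays the fourth-highest bid.
Bids ranked: 52,000 (C) > 46,100 (I) > 44,400 (G) > 39,500 (B) > 33,200 (H) > 19,200 (F) > …
C is highest; pays the fourth-highest bid, $39,500.

C pays $39,500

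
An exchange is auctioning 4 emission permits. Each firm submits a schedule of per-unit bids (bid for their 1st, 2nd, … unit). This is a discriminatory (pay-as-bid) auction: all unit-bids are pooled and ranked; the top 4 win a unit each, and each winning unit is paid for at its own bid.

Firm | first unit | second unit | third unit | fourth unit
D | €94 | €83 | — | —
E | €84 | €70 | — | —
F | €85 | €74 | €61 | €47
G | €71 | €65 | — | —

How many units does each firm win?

Merging the schedules and taking the best 4: 94 (D-1), 85 (F-1), 84 (E-1), 83 (D-2)
Next rejected bid: €74 (not a price — pay-as-bid).
Allocation: D 2, E 1, F 1.

D 2, E 1, F 1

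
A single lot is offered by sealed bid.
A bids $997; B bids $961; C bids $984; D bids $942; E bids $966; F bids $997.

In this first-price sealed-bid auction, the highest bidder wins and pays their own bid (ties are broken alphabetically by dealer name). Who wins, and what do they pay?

A pays $997

First-price sealed-bid auction: the highest bidder wins and pays their own bid.
Sorting bids: 997 (A) > 997 (F) > 984 (C) > 966 (E) > 961 (B) > 942 (D)
A and F tie at $997; tie-break gives it to A.
A has the highest bid and pays exactly that: $997.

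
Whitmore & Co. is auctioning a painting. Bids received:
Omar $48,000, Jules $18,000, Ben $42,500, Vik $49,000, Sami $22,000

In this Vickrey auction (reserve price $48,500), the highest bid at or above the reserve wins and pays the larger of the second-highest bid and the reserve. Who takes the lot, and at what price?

Vik pays $48,500

Bids ranked: 49,000 (Vik) > 48,000 (Omar) > 42,500 (Ben) > 22,000 (Sami) > 18,000 (Jules)
Vik has the top bid at or above the reserve ($49,000).
max(second-highest $48,000, reserve $48,500) = $48,500.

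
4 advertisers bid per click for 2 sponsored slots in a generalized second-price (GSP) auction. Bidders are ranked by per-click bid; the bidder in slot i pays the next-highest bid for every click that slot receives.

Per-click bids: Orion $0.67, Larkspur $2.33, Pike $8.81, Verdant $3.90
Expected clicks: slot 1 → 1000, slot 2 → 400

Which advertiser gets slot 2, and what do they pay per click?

Per-click bids in order: $8.81 (Pike) > $3.90 (Verdant) > $2.33 (Larkspur) > …
Slot 2 goes to the second-ranked bidder, Verdant, who pays the next bid down: $2.33/click.

Verdant; $2.33 per click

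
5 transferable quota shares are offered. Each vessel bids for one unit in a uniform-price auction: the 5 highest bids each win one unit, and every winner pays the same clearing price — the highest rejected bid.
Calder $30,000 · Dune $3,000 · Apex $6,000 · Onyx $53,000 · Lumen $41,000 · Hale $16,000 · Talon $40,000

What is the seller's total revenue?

Ordering the bids: 53,000 (Onyx), 41,000 (Lumen), 40,000 (Talon), 30,000 (Calder), 16,000 (Hale), 6,000 (Apex), 3,000 (Dune)
The 5 highest are Onyx, Lumen, Talon, Calder, Hale.
Highest unsuccessful bid: $6,000 → clearing price.
Total revenue = 5 × $6,000 = $30,000.

Total revenue: $30,000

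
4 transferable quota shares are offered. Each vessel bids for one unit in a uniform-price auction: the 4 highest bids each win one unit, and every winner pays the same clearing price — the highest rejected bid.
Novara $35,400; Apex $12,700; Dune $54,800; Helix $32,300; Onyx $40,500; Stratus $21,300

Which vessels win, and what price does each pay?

Dune, Onyx, Novara, Helix; each pays $21,300

Ordering the bids: 54,800 (Dune), 40,500 (Onyx), 35,400 (Novara), 32,300 (Helix), 21,300 (Stratus), 12,700 (Apex)
Winners (4 units): Dune, Onyx, Novara, Helix.
Clearing price = highest rejected bid = $21,300.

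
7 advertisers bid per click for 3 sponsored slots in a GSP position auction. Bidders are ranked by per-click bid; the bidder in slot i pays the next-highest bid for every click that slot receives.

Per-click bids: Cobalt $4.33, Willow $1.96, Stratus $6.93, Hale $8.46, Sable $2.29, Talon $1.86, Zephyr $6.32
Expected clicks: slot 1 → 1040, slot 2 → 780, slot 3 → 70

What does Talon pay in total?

Per-click bids in order: $8.46 (Hale) > $6.93 (Stratus) > $6.32 (Zephyr) > $4.33 (Cobalt) > …
Talon ranks below slot 3 → no slot, pays nothing.

Talon pays $0.00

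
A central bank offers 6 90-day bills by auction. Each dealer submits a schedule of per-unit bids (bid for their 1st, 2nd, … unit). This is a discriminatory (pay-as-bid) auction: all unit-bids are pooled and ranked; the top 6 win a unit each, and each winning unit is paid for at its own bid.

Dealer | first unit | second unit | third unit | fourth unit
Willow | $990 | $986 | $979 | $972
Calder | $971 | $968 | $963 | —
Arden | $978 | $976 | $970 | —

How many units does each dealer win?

All unit-bids, highest first — top 6: 990 (Willow-1), 986 (Willow-2), 979 (Willow-3), 978 (Arden-1), 976 (Arden-2), 972 (Willow-4)
Next rejected bid: $971 (not a price — pay-as-bid).
Allocation: Arden 2, Willow 4.

Arden 2, Willow 4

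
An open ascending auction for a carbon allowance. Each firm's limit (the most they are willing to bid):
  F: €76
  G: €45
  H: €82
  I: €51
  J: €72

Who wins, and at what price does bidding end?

H wins at €76

Limits ranked: 82 (H) > 76 (F) > 72 (J) > 51 (I) > 45 (G)
F is the last rival to drop out, at €76; H remains and wins at that price.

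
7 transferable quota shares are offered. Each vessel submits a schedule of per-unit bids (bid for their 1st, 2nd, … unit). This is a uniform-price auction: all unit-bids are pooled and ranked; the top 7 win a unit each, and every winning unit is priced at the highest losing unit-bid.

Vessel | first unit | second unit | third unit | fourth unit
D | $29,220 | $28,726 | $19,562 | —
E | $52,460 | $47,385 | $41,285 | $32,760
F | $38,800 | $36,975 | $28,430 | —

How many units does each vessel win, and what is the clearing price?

Merging the schedules and taking the best 7: 52,460 (E-1), 47,385 (E-2), 41,285 (E-3), 38,800 (F-1), 36,975 (F-2), 32,760 (E-4), 29,220 (D-1)
Highest rejected unit-bid = $28,726.
Allocation: D 1, E 4, F 2.

D 1, E 4, F 2; clearing price $28,726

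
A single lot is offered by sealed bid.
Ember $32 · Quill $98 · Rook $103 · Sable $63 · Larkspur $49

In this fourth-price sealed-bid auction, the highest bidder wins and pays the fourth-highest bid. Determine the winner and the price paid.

Fourth-price sealed-bid auction: the highest bidder wins and pays the fourth-highest bid.
Bids ranked: 103 (Rook) > 98 (Quill) > 63 (Sable) > 49 (Larkspur) > 32 (Ember)
Rook wins; payment is bid #4 in the ranking = $49.

Rook pays $49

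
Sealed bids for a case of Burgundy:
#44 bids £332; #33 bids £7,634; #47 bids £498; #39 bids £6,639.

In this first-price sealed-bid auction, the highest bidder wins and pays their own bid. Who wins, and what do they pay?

Bids ranked: 7,634 (#33) > 6,639 (#39) > 498 (#47) > 332 (#44)
#33 has the highest bid and pays exactly that: £7,634.

#33 pays £7,634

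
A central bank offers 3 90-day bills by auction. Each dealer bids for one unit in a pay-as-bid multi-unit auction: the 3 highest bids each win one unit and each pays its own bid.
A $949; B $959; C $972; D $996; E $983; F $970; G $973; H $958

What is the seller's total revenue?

Sorting: 996 (D), 983 (E), 973 (G), 972 (C), 970 (F), …
Top 3: D, E, G.
Total revenue = 996 + 983 + 973 = $2,952.

Total revenue: $2,952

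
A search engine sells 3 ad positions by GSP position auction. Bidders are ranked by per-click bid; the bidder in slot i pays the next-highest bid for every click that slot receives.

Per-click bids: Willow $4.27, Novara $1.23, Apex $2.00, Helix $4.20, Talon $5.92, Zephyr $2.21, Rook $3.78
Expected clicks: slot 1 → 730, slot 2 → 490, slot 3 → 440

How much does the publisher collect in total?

Sorting advertisers: $5.92 (Talon) > $4.27 (Willow) > $4.20 (Helix) > $3.78 (Rook) > …
Slot 1: Talon pays $4.27 × 730 = $3117.10
Slot 2: Willow pays $4.20 × 490 = $2058.00
Slot 3: Helix pays $3.78 × 440 = $1663.20
Total = $6838.30

Total revenue: $6838.30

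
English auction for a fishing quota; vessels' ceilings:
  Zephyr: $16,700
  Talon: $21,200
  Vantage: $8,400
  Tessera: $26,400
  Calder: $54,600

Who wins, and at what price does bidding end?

Limits in order: 54,600 (Calder) > 26,400 (Tessera) > 21,200 (Talon) > 16,700 (Zephyr) > 8,400 (Vantage)
Bidding ends when Tessera exits at $26,400; Calder takes it.

Calder wins at $26,400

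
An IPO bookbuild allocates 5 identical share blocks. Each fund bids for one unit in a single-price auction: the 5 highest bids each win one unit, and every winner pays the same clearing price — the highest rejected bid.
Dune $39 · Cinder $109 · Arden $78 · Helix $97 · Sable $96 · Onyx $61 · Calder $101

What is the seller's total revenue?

Total revenue: $305

Ordering the bids: 109 (Cinder), 101 (Calder), 97 (Helix), 96 (Sable), 78 (Arden), 61 (Onyx), 39 (Dune)
The 5 highest are Cinder, Calder, Helix, Sable, Arden.
First losing bid is Onyx's $61, which sets the uniform price.
Total revenue = 5 × $61 = $305.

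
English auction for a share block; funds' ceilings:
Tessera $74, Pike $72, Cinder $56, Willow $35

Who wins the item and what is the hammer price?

Limits ranked: 74 (Tessera) > 72 (Pike) > 56 (Cinder) > 35 (Willow)
Once the price passes $72, only Tessera is left; the hammer falls at Pike's limit of $72.

Tessera wins at $72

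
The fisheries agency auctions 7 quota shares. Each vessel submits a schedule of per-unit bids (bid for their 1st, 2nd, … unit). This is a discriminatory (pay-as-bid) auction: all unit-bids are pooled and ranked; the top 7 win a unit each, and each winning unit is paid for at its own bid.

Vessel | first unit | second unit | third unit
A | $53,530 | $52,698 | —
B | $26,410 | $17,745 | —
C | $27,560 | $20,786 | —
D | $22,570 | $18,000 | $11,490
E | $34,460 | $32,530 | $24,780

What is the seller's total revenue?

Total revenue: $251,968

Merging the schedules and taking the best 7: 53,530 (A-1), 52,698 (A-2), 34,460 (E-1), 32,530 (E-2), 27,560 (C-1), 26,410 (B-1), 24,780 (E-3)
Next rejected bid: $22,570 (not a price — pay-as-bid).
Each winning unit pays its own bid.
Revenue = 53,530 + 52,698 + 34,460 + 32,530 + 27,560 + 26,410 + 24,780 = $251,968.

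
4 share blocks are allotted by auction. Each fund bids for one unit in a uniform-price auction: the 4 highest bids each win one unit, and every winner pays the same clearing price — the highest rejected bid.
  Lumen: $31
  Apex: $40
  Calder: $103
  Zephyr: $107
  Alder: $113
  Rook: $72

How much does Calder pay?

Bids ranked high→low: 113 (Alder), 107 (Zephyr), 103 (Calder), 72 (Rook), 40 (Apex), 31 (Lumen)
Top 4: Alder, Zephyr, Calder, Rook.
Highest unsuccessful bid: $40 → clearing price.
Calder wins → pays $40.

Calder pays $40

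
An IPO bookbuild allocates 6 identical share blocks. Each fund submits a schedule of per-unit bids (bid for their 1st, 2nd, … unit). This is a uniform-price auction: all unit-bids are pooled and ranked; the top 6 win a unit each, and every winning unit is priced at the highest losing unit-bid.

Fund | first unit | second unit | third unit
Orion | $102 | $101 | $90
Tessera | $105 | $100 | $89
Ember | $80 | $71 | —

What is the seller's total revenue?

Merging the schedules and taking the best 6: 105 (Tessera-1), 102 (Orion-1), 101 (Orion-2), 100 (Tessera-2), 90 (Orion-3), 89 (Tessera-3)
Highest rejected unit-bid = $80.
Allocation: Orion 3, Tessera 3. Every unit priced at $80.
Revenue = 6 × 80 = $480.

Total revenue: $480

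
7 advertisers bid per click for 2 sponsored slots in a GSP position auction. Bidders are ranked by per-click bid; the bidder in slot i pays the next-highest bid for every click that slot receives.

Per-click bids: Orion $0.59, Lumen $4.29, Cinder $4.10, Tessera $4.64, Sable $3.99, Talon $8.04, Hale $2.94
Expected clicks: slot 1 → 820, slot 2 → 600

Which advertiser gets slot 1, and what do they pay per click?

Talon; $4.64 per click

Sorting advertisers: $8.04 (Talon) > $4.64 (Tessera) > $4.29 (Lumen) > …
Slot 1 goes to the first-ranked bidder, Talon, who pays the next bid down: $4.64/click.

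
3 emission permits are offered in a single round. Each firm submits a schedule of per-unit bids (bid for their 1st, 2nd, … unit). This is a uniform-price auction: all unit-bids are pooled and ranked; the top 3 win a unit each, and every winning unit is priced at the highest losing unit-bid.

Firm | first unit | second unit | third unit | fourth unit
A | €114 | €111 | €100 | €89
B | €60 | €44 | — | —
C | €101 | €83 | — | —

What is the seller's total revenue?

Pooled unit-bids ranked (top 3): 114 (A-1), 111 (A-2), 101 (C-1)
First bid not allocated: €100.
Allocation: A 2, C 1. Every unit priced at €100.
Revenue = 3 × 100 = €300.

Total revenue: €300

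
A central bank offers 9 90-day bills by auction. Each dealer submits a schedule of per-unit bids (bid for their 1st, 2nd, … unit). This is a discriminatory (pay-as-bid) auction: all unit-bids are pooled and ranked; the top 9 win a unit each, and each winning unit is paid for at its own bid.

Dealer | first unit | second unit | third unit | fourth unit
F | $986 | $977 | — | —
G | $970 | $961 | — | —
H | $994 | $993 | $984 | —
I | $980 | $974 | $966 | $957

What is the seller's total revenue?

All unit-bids, highest first — top 9: 994 (H-1), 993 (H-2), 986 (F-1), 984 (H-3), 980 (I-1), 977 (F-2), 974 (I-2), 970 (G-1), 966 (I-3)
Next rejected bid: $961 (not a price — pay-as-bid).
Each winning unit pays its own bid.
Revenue = 994 + 993 + 986 + 984 + 980 + 977 + 974 + 970 + 966 = $8,824.

Total revenue: $8,824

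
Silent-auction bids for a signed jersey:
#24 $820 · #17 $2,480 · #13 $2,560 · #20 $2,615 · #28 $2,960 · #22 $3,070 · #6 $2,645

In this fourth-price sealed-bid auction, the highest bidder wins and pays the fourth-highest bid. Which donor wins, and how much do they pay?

#22 pays $2,615

Bids in order: 3,070 (#22) > 2,960 (#28) > 2,645 (#6) > 2,615 (#20) > 2,560 (#13) > 2,480 (#17) > …
#22 wins; payment is bid #4 in the ranking = $2,615.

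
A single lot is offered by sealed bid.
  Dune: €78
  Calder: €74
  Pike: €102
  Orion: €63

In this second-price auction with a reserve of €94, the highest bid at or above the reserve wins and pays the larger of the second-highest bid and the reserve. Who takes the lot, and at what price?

Rule: the highest bid at or above the reserve wins and pays the larger of the second-highest bid and the reserve.
Bids in order: 102 (Pike) > 78 (Dune) > 74 (Calder) > 63 (Orion)
Pike has the top bid at or above the reserve (€102).
max(second-highest €78, reserve €94) = €94.

Pike pays €94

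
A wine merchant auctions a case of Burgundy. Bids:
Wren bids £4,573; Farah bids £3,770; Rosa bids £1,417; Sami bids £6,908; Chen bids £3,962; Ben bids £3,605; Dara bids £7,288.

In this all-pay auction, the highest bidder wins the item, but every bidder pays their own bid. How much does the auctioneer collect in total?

Total revenue: £31,523

All-pay auction: the highest bidder wins the item, but every bidder pays their own bid.
Bids in order: 7,288 (Dara) > 6,908 (Sami) > 4,573 (Wren) > 3,962 (Chen) > 3,770 (Farah) > 3,605 (Ben) > …
Dara wins with the top bid; all bids are sunk regardless.
Every bidder forfeits their bid regardless of winning.
Revenue = 4,573 + 3,770 + 1,417 + 6,908 + 3,962 + 3,605 + 7,288 = £31,523.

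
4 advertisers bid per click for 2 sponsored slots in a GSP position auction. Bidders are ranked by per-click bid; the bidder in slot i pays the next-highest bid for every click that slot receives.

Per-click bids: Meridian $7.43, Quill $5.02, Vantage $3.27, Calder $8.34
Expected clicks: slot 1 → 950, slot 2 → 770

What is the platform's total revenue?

Sorting advertisers: $8.34 (Calder) > $7.43 (Meridian) > $5.02 (Quill) > …
Slot 1: Calder pays $7.43 × 950 = $7058.50
Slot 2: Meridian pays $5.02 × 770 = $3865.40
Total = $10923.90

Total revenue: $10923.90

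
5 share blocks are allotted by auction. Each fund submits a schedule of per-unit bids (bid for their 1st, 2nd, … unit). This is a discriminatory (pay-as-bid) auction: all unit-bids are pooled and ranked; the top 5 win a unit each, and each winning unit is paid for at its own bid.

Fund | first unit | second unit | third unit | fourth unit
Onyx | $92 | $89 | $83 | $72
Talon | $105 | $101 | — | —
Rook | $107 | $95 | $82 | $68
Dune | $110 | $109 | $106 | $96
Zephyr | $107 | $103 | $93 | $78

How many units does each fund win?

Merging the schedules and taking the best 5: 110 (Dune-1), 109 (Dune-2), 107 (Rook-1), 107 (Zephyr-1), 106 (Dune-3)
Next rejected bid: $105 (not a price — pay-as-bid).
Allocation: Dune 3, Rook 1, Zephyr 1.

Dune 3, Rook 1, Zephyr 1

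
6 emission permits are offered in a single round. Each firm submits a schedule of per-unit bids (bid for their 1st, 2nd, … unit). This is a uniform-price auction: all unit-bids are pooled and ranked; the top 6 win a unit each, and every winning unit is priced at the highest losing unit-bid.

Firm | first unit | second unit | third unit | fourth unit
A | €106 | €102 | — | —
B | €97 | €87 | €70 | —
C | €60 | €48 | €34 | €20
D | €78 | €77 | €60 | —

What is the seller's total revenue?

Merging the schedules and taking the best 6: 106 (A-1), 102 (A-2), 97 (B-1), 87 (B-2), 78 (D-1), 77 (D-2)
The (k+1)-th unit-bid is €70.
Allocation: A 2, B 2, D 2. Every unit priced at €70.
Revenue = 6 × 70 = €420.

Total revenue: €420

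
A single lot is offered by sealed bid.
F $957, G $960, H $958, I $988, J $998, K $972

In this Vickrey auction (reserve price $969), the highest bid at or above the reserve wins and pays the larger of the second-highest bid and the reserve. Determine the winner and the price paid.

Rule: the highest bid at or above the reserve wins and pays the larger of the second-highest bid and the reserve.
Bids in order: 998 (J) > 988 (I) > 972 (K) > 960 (G) > 958 (H) > 957 (F)
Highest eligible bid: J at $998.
Second-highest bid $988 exceeds the reserve $969 → payment $988.

J pays $988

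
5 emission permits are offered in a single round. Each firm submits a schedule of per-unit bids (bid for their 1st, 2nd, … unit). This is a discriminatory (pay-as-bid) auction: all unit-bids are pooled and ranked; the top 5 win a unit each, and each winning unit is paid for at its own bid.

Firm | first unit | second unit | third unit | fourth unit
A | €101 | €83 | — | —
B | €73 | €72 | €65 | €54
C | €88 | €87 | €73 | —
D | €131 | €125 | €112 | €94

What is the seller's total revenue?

All unit-bids, highest first — top 5: 131 (D-1), 125 (D-2), 112 (D-3), 101 (A-1), 94 (D-4)
Next rejected bid: €88 (not a price — pay-as-bid).
Each winning unit pays its own bid.
Revenue = 131 + 125 + 112 + 101 + 94 = €563.

Total revenue: €563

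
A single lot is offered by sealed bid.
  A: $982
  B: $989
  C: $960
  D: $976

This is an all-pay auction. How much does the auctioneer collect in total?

Total revenue: $3,907

Sorting bids: 989 (B) > 982 (A) > 976 (D) > 960 (C)
Every bidder forfeits their bid regardless of winning.
Revenue = 982 + 989 + 960 + 976 = $3,907.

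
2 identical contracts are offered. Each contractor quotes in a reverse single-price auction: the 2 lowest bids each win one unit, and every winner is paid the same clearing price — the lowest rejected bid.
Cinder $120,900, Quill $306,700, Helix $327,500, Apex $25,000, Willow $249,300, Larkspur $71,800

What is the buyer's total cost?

Total cost: $241,800

Sorting: 25,000 (Apex), 71,800 (Larkspur), 120,900 (Cinder), 249,300 (Willow), …
Winners (2 units): Apex, Larkspur.
Lowest unsuccessful bid: $120,900 → clearing price.
Total cost = 2 × $120,900 = $241,800.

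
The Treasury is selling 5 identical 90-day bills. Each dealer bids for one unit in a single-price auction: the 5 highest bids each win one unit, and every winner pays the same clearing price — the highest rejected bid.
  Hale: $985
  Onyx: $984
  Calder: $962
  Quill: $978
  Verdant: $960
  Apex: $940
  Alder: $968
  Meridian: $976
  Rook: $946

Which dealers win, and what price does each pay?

Sorting: 985 (Hale), 984 (Onyx), 978 (Quill), 976 (Meridian), 968 (Alder), 962 (Calder), 960 (Verdant), …
The 5 highest are Hale, Onyx, Quill, Meridian, Alder.
Highest unsuccessful bid: $962 → clearing price.

Hale, Onyx, Quill, Meridian, Alder; each pays $962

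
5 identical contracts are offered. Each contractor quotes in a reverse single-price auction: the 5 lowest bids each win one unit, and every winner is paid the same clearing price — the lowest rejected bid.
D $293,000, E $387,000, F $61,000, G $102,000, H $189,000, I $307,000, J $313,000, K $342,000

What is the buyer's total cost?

Bids ranked low→high: 61,000 (F), 102,000 (G), 189,000 (H), 293,000 (D), 307,000 (I), 313,000 (J), 342,000 (K), …
Winners (5 units): F, G, H, D, I.
Clearing price = lowest rejected bid = $313,000.
Total cost = 5 × $313,000 = $1,565,000.

Total cost: $1,565,000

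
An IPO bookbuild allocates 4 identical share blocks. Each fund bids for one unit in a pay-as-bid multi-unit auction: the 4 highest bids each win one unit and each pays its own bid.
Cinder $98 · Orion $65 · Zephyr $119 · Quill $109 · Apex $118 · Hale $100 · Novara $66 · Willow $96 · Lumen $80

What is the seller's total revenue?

Bids ranked high→low: 119 (Zephyr), 118 (Apex), 109 (Quill), 100 (Hale), 98 (Cinder), 96 (Willow), …
Winners (4 units): Zephyr, Apex, Quill, Hale.
Total revenue = 119 + 118 + 109 + 100 = $446.

Total revenue: $446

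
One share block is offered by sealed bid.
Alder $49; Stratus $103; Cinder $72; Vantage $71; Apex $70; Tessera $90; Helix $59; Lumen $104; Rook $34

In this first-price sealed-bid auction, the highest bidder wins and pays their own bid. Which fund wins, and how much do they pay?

Sorting bids: 104 (Lumen) > 103 (Stratus) > 90 (Tessera) > 72 (Cinder) > 71 (Vantage) > 70 (Apex) > …
Lumen is highest → pays own bid, $104.

Lumen pays $104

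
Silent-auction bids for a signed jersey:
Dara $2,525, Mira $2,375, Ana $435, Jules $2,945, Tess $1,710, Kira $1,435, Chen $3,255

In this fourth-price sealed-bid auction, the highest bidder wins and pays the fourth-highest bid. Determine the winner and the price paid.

Chen pays $2,375

Bids ranked: 3,255 (Chen) > 2,945 (Jules) > 2,525 (Dara) > 2,375 (Mira) > 1,710 (Tess) > 1,435 (Kira) > …
Chen is highest; pays the fourth-highest bid, $2,375.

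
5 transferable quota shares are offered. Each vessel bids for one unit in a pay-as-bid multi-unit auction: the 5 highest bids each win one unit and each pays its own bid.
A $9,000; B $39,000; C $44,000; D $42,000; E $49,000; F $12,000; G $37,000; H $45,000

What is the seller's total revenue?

Total revenue: $219,000

Ordering the bids: 49,000 (E), 45,000 (H), 44,000 (C), 42,000 (D), 39,000 (B), 37,000 (G), 12,000 (F), …
Winners (5 units): E, H, C, D, B.
Total revenue = 49,000 + 45,000 + 44,000 + 42,000 + 39,000 = $219,000.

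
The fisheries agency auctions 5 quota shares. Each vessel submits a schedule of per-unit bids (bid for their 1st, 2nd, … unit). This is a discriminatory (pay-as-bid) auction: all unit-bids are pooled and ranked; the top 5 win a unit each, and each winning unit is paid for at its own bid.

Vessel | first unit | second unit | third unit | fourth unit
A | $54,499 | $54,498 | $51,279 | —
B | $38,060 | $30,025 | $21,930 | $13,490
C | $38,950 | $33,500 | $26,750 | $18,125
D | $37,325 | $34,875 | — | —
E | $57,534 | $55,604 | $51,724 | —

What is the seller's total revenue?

Merging the schedules and taking the best 5: 57,534 (E-1), 55,604 (E-2), 54,499 (A-1), 54,498 (A-2), 51,724 (E-3)
Next rejected bid: $51,279 (not a price — pay-as-bid).
Each winning unit pays its own bid.
Revenue = 57,534 + 55,604 + 54,499 + 54,498 + 51,724 = $273,859.

Total revenue: $273,859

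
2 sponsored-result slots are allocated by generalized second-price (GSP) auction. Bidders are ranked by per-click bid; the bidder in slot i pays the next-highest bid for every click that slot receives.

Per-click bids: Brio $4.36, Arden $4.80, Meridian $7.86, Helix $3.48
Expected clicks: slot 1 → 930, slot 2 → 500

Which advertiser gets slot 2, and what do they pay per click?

Sorting advertisers: $7.86 (Meridian) > $4.80 (Arden) > $4.36 (Brio) > …
Slot 2 goes to the second-ranked bidder, Arden, who pays the next bid down: $4.36/click.

Arden; $4.36 per click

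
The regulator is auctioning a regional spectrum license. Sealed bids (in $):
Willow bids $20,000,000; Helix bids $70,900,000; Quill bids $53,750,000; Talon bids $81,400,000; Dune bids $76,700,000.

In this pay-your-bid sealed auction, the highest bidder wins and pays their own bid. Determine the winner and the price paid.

Talon pays $81,400,000

Rule: the highest bidder wins and pays their own bid.
Sorting bids: 81,400,000 (Talon) > 76,700,000 (Dune) > 70,900,000 (Helix) > 53,750,000 (Quill) > 20,000,000 (Willow)
Talon is highest → pays own bid, $81,400,000.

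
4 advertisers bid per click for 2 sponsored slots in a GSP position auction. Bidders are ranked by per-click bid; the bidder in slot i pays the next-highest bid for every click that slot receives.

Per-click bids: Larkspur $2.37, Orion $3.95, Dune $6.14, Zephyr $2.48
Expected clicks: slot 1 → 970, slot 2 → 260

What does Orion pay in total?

Per-click bids in order: $6.14 (Dune) > $3.95 (Orion) > $2.48 (Zephyr) > …
Orion holds slot 2 → pays next bid $2.48 × 260 clicks = $644.80.

Orion pays $644.80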